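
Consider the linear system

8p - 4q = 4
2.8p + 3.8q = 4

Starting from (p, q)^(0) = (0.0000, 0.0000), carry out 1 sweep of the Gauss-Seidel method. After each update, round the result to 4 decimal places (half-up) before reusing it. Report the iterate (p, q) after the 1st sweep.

(0.5000, 0.6842)

Iteration 1:
  p = (4 - (-4)·0.0000) / (8) = 0.5000
  q = (4 - (2.8)·0.5000) / (3.8) = 0.6842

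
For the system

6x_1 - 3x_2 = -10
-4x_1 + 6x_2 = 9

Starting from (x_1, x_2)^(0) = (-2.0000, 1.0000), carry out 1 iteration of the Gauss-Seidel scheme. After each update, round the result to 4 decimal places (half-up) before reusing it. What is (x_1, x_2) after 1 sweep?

Iteration 1:
  x_1 = (-10 - (-3)·1.0000) / (6) = -1.1667
  x_2 = (9 - (-4)·-1.1667) / (6) = 0.7222

(-1.1667, 0.7222)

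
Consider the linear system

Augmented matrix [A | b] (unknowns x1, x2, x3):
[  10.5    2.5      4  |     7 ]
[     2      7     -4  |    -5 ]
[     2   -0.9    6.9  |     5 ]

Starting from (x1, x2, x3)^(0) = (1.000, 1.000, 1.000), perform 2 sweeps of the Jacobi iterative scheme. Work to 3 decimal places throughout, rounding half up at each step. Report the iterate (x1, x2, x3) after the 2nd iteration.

(0.554, -0.405, 0.655)

Iteration 1:
  x1 = (7 - (2.5)·1.000 - (4)·1.000) / (10.5) = 0.048
  x2 = (-5 - (2)·1.000 - (-4)·1.000) / (7) = -0.429
  x3 = (5 - (2)·1.000 - (-0.9)·1.000) / (6.9) = 0.565
Iteration 2:
  x1 = (7 - (2.5)·-0.429 - (4)·0.565) / (10.5) = 0.554
  x2 = (-5 - (2)·0.048 - (-4)·0.565) / (7) = -0.405
  x3 = (5 - (2)·0.048 - (-0.9)·-0.429) / (6.9) = 0.655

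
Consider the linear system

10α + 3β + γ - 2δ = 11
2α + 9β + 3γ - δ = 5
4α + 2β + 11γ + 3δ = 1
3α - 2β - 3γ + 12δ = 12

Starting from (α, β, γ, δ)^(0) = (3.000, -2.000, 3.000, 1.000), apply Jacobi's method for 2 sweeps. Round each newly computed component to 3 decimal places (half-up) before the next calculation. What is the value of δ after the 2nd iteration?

Iteration 1:
  α = (11 - (3)·-2.000 - (1)·3.000 - (-2)·1.000) / (10) = 1.600
  β = (5 - (2)·3.000 - (3)·3.000 - (-1)·1.000) / (9) = -1.000
  γ = (1 - (4)·3.000 - (2)·-2.000 - (3)·1.000) / (11) = -0.909
  δ = (12 - (3)·3.000 - (-2)·-2.000 - (-3)·3.000) / (12) = 0.667
Iteration 2:
  α = (11 - (3)·-1.000 - (1)·-0.909 - (-2)·0.667) / (10) = 1.624
  β = (5 - (2)·1.600 - (3)·-0.909 - (-1)·0.667) / (9) = 0.577
  γ = (1 - (4)·1.600 - (2)·-1.000 - (3)·0.667) / (11) = -0.491
  δ = (12 - (3)·1.600 - (-2)·-1.000 - (-3)·-0.909) / (12) = 0.206

0.206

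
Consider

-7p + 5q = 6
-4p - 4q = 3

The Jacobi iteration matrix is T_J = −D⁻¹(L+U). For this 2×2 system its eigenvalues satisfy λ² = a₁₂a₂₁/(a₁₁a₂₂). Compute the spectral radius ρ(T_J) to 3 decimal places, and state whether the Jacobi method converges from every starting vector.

a₁₂a₂₁/(a₁₁a₂₂) = (5)·(-4) / ((-7)·(-4)) = -0.714286
ρ = √|-0.714286| = √0.714286 = 0.845
ρ < 1, so Jacobi converges

0.845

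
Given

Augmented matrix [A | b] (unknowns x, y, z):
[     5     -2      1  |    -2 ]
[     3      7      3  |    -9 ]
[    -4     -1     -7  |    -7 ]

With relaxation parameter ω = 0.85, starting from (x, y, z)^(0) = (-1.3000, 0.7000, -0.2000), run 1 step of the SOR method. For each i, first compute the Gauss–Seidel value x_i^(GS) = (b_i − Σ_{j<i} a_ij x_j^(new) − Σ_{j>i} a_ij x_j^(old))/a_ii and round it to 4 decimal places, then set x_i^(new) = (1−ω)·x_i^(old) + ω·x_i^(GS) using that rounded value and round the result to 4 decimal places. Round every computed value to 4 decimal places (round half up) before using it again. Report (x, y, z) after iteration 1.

Iteration 1:
  x: GS value = (-2 - (-2)·0.7000 - (1)·-0.2000) / (5) = -0.0800;  x ← (1−ω)·-1.3000 + ω·-0.0800 = -0.2630
  y: GS value = (-9 - (3)·-0.2630 - (3)·-0.2000) / (7) = -1.0873;  y ← (1−ω)·0.7000 + ω·-1.0873 = -0.8192
  z: GS value = (-7 - (-4)·-0.2630 - (-1)·-0.8192) / (-7) = 1.2673;  z ← (1−ω)·-0.2000 + ω·1.2673 = 1.0472

(-0.2630, -0.8192, 1.0472)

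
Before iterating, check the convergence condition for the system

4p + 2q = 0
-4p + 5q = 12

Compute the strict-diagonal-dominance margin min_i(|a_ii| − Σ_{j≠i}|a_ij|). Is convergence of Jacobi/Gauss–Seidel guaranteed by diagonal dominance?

row 1: |4| − (2) = 2
row 2: |5| − (4) = 1
minimum over rows = 1 → strictly diagonally dominant (convergence guaranteed)

1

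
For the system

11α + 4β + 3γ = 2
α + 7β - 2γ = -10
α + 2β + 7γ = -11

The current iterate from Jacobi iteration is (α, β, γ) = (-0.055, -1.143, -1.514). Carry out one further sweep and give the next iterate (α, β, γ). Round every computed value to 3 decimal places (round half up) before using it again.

One sweep:
  α = (2 - (4)·-1.143 - (3)·-1.514) / (11) = 1.010
  β = (-10 - (1)·-0.055 - (-2)·-1.514) / (7) = -1.853
  γ = (-11 - (1)·-0.055 - (2)·-1.143) / (7) = -1.237

(1.010, -1.853, -1.237)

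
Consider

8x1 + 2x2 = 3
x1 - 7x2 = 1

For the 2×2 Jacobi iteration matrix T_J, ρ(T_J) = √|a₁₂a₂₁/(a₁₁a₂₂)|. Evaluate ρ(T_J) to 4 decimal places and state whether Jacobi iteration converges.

0.1890

a₁₂a₂₁/(a₁₁a₂₂) = (2)·(1) / ((8)·(-7)) = -0.035714
ρ = √|-0.035714| = √0.035714 = 0.1890
ρ < 1, so Jacobi converges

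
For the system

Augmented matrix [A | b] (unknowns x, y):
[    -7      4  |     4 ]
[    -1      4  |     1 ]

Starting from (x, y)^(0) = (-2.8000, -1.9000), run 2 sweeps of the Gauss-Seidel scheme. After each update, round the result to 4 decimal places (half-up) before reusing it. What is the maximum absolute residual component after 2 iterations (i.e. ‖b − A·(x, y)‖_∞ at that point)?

Iteration 1:
  x = (4 - (4)·-1.9000) / (-7) = -1.6571
  y = (1 - (-1)·-1.6571) / (4) = -0.1643
Iteration 2:
  x = (4 - (4)·-0.1643) / (-7) = -0.6653
  y = (1 - (-1)·-0.6653) / (4) = 0.0837
Residual b − A·x = (-0.9919, -0.0001); ∞-norm = 0.9919

0.9919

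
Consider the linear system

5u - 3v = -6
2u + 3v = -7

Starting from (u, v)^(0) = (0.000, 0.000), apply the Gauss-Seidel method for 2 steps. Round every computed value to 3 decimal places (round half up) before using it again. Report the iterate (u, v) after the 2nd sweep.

(-2.120, -0.920)

Iteration 1:
  u = (-6 - (-3)·0.000) / (5) = -1.200
  v = (-7 - (2)·-1.200) / (3) = -1.533
Iteration 2:
  u = (-6 - (-3)·-1.533) / (5) = -2.120
  v = (-7 - (2)·-2.120) / (3) = -0.920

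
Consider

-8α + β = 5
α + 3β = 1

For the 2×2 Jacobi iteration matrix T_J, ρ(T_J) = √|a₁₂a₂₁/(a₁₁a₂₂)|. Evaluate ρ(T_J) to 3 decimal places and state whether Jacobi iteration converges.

0.204

a₁₂a₂₁/(a₁₁a₂₂) = (1)·(1) / ((-8)·(3)) = -0.041667
ρ = √|-0.041667| = √0.041667 = 0.204
ρ < 1, so Jacobi converges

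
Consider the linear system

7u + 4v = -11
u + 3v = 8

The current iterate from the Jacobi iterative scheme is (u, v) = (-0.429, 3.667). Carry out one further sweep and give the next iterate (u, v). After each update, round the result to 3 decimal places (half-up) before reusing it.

(-3.667, 2.810)

One sweep:
  u = (-11 - (4)·3.667) / (7) = -3.667
  v = (8 - (1)·-0.429) / (3) = 2.810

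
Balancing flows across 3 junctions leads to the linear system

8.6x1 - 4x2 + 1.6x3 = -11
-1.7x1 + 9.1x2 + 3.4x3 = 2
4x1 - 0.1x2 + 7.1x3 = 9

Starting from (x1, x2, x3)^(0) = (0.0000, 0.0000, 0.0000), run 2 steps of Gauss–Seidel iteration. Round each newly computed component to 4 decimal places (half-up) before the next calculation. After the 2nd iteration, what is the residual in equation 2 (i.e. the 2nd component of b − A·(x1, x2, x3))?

-0.6865

Iteration 1:
  x1 = (-11 - (-4)·0.0000 - (1.6)·0.0000) / (8.6) = -1.2791
  x2 = (2 - (-1.7)·-1.2791 - (3.4)·0.0000) / (9.1) = -0.0192
  x3 = (9 - (4)·-1.2791 - (-0.1)·-0.0192) / (7.1) = 1.9880
Iteration 2:
  x1 = (-11 - (-4)·-0.0192 - (1.6)·1.9880) / (8.6) = -1.6579
  x2 = (2 - (-1.7)·-1.6579 - (3.4)·1.9880) / (9.1) = -0.8327
  x3 = (9 - (4)·-1.6579 - (-0.1)·-0.8327) / (7.1) = 2.1899
Residual b − A·x = (-3.5767, -0.6865, 0.0000)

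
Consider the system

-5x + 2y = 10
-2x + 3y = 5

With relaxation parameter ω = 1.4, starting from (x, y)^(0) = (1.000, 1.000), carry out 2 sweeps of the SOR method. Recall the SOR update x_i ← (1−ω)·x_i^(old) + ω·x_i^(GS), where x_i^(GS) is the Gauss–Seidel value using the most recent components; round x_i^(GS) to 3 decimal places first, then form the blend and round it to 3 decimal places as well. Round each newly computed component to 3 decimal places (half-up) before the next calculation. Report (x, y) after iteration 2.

Iteration 1:
  x: GS value = (10 - (2)·1.000) / (-5) = -1.600;  x ← (1−ω)·1.000 + ω·-1.600 = -2.640
  y: GS value = (5 - (-2)·-2.640) / (3) = -0.093;  y ← (1−ω)·1.000 + ω·-0.093 = -0.530
Iteration 2:
  x: GS value = (10 - (2)·-0.530) / (-5) = -2.212;  x ← (1−ω)·-2.640 + ω·-2.212 = -2.041
  y: GS value = (5 - (-2)·-2.041) / (3) = 0.306;  y ← (1−ω)·-0.530 + ω·0.306 = 0.640

(-2.041, 0.640)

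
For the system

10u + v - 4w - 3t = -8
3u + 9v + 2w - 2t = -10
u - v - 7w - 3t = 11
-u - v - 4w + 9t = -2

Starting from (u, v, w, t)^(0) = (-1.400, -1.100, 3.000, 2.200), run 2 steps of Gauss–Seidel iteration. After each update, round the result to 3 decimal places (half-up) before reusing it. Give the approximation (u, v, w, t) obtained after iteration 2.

(-1.839, -0.300, -1.271, -1.025)

Iteration 1:
  u = (-8 - (1)·-1.100 - (-4)·3.000 - (-3)·2.200) / (10) = 1.170
  v = (-10 - (3)·1.170 - (2)·3.000 - (-2)·2.200) / (9) = -1.679
  w = (11 - (1)·1.170 - (-1)·-1.679 - (-3)·2.200) / (-7) = -2.107
  t = (-2 - (-1)·1.170 - (-1)·-1.679 - (-4)·-2.107) / (9) = -1.215
Iteration 2:
  u = (-8 - (1)·-1.679 - (-4)·-2.107 - (-3)·-1.215) / (10) = -1.839
  v = (-10 - (3)·-1.839 - (2)·-2.107 - (-2)·-1.215) / (9) = -0.300
  w = (11 - (1)·-1.839 - (-1)·-0.300 - (-3)·-1.215) / (-7) = -1.271
  t = (-2 - (-1)·-1.839 - (-1)·-0.300 - (-4)·-1.271) / (9) = -1.025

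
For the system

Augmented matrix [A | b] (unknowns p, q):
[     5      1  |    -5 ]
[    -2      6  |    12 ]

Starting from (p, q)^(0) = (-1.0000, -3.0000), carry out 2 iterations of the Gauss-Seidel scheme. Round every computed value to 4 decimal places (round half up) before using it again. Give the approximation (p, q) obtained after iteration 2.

Iteration 1:
  p = (-5 - (1)·-3.0000) / (5) = -0.4000
  q = (12 - (-2)·-0.4000) / (6) = 1.8667
Iteration 2:
  p = (-5 - (1)·1.8667) / (5) = -1.3733
  q = (12 - (-2)·-1.3733) / (6) = 1.5422

(-1.3733, 1.5422)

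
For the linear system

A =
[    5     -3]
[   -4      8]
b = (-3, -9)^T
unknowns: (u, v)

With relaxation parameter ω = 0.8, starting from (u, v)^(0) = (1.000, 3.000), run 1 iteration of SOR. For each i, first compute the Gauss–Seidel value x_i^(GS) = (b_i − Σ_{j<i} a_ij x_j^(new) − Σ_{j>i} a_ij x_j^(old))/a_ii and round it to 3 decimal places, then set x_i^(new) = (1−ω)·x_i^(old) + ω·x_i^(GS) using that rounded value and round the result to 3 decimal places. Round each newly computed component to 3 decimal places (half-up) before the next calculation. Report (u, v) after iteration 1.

(1.160, 0.164)

Iteration 1:
  u: GS value = (-3 - (-3)·3.000) / (5) = 1.200;  u ← (1−ω)·1.000 + ω·1.200 = 1.160
  v: GS value = (-9 - (-4)·1.160) / (8) = -0.545;  v ← (1−ω)·3.000 + ω·-0.545 = 0.164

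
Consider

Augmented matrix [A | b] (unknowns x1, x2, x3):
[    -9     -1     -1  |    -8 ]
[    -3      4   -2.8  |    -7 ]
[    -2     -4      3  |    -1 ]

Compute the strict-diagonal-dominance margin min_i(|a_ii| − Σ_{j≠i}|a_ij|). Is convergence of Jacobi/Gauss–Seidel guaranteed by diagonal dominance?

row 1: |-9| − (1+1) = 7
row 2: |4| − (3+2.8) = -1.8
row 3: |3| − (2+4) = -3
minimum over rows = -3 → not strictly diagonally dominant

-3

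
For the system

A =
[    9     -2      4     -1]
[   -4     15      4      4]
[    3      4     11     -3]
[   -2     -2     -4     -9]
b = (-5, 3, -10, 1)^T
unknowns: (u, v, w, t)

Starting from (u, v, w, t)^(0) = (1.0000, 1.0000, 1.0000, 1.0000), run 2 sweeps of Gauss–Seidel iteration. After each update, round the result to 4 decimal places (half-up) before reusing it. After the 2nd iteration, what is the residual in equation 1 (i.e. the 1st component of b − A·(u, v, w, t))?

Iteration 1:
  u = (-5 - (-2)·1.0000 - (4)·1.0000 - (-1)·1.0000) / (9) = -0.6667
  v = (3 - (-4)·-0.6667 - (4)·1.0000 - (4)·1.0000) / (15) = -0.5111
  w = (-10 - (3)·-0.6667 - (4)·-0.5111 - (-3)·1.0000) / (11) = -0.2687
  t = (1 - (-2)·-0.6667 - (-2)·-0.5111 - (-4)·-0.2687) / (-9) = 0.2700
Iteration 2:
  u = (-5 - (-2)·-0.5111 - (4)·-0.2687 - (-1)·0.2700) / (9) = -0.5197
  v = (3 - (-4)·-0.5197 - (4)·-0.2687 - (4)·0.2700) / (15) = 0.0611
  w = (-10 - (3)·-0.5197 - (4)·0.0611 - (-3)·0.2700) / (11) = -0.7159
  t = (1 - (-2)·-0.5197 - (-2)·0.0611 - (-4)·-0.7159) / (-9) = 0.3090
Residual b − A·x = (2.9721, 1.6323, 0.1166, 0.0002)

2.9721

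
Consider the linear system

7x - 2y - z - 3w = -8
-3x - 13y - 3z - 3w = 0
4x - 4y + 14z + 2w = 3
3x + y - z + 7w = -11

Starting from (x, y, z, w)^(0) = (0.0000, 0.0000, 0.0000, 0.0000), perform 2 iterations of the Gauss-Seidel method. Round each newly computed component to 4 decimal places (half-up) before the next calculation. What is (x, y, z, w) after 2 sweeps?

(-1.4215, 0.4238, 0.8888, -0.8958)

Iteration 1:
  x = (-8 - (-2)·0.0000 - (-1)·0.0000 - (-3)·0.0000) / (7) = -1.1429
  y = (0 - (-3)·-1.1429 - (-3)·0.0000 - (-3)·0.0000) / (-13) = 0.2637
  z = (3 - (4)·-1.1429 - (-4)·0.2637 - (2)·0.0000) / (14) = 0.6162
  w = (-11 - (3)·-1.1429 - (1)·0.2637 - (-1)·0.6162) / (7) = -1.0313
Iteration 2:
  x = (-8 - (-2)·0.2637 - (-1)·0.6162 - (-3)·-1.0313) / (7) = -1.4215
  y = (0 - (-3)·-1.4215 - (-3)·0.6162 - (-3)·-1.0313) / (-13) = 0.4238
  z = (3 - (4)·-1.4215 - (-4)·0.4238 - (2)·-1.0313) / (14) = 0.8888
  w = (-11 - (3)·-1.4215 - (1)·0.4238 - (-1)·0.8888) / (7) = -0.8958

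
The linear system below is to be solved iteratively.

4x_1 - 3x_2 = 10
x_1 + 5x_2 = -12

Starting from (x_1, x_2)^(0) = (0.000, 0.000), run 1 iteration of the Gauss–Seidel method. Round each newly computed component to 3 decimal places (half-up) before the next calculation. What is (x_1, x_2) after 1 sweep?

(2.500, -2.900)

Iteration 1:
  x_1 = (10 - (-3)·0.000) / (4) = 2.500
  x_2 = (-12 - (1)·2.500) / (5) = -2.900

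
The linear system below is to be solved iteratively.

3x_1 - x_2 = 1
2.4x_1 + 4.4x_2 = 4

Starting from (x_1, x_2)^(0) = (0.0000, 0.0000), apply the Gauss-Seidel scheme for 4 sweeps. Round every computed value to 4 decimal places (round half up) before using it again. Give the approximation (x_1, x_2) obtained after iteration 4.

(0.5397, 0.6147)

Iteration 1:
  x_1 = (1 - (-1)·0.0000) / (3) = 0.3333
  x_2 = (4 - (2.4)·0.3333) / (4.4) = 0.7273
Iteration 2:
  x_1 = (1 - (-1)·0.7273) / (3) = 0.5758
  x_2 = (4 - (2.4)·0.5758) / (4.4) = 0.5950
Iteration 3:
  x_1 = (1 - (-1)·0.5950) / (3) = 0.5317
  x_2 = (4 - (2.4)·0.5317) / (4.4) = 0.6191
Iteration 4:
  x_1 = (1 - (-1)·0.6191) / (3) = 0.5397
  x_2 = (4 - (2.4)·0.5397) / (4.4) = 0.6147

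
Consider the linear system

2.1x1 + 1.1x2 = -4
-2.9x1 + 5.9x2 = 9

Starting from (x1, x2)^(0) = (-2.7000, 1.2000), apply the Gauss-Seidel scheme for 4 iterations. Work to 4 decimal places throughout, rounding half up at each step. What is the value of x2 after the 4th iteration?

Iteration 1:
  x1 = (-4 - (1.1)·1.2000) / (2.1) = -2.5333
  x2 = (9 - (-2.9)·-2.5333) / (5.9) = 0.2802
Iteration 2:
  x1 = (-4 - (1.1)·0.2802) / (2.1) = -2.0515
  x2 = (9 - (-2.9)·-2.0515) / (5.9) = 0.5171
Iteration 3:
  x1 = (-4 - (1.1)·0.5171) / (2.1) = -2.1756
  x2 = (9 - (-2.9)·-2.1756) / (5.9) = 0.4561
Iteration 4:
  x1 = (-4 - (1.1)·0.4561) / (2.1) = -2.1437
  x2 = (9 - (-2.9)·-2.1437) / (5.9) = 0.4717

0.4717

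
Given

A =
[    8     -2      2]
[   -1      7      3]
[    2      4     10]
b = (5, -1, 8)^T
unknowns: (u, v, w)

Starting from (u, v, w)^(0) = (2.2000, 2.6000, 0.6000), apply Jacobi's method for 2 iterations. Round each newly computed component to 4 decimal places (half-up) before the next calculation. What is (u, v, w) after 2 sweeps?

Iteration 1:
  u = (5 - (-2)·2.6000 - (2)·0.6000) / (8) = 1.1250
  v = (-1 - (-1)·2.2000 - (3)·0.6000) / (7) = -0.0857
  w = (8 - (2)·2.2000 - (4)·2.6000) / (10) = -0.6800
Iteration 2:
  u = (5 - (-2)·-0.0857 - (2)·-0.6800) / (8) = 0.7736
  v = (-1 - (-1)·1.1250 - (3)·-0.6800) / (7) = 0.3093
  w = (8 - (2)·1.1250 - (4)·-0.0857) / (10) = 0.6093

(0.7736, 0.3093, 0.6093)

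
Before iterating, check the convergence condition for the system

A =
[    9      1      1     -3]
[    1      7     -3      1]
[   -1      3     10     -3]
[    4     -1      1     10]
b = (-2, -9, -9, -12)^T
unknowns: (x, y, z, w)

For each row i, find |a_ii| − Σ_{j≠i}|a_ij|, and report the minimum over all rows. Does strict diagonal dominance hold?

2

row 1: |9| − (1+1+3) = 4
row 2: |7| − (1+3+1) = 2
row 3: |10| − (1+3+3) = 3
row 4: |10| − (4+1+1) = 4
minimum over rows = 2 → strictly diagonally dominant (convergence guaranteed)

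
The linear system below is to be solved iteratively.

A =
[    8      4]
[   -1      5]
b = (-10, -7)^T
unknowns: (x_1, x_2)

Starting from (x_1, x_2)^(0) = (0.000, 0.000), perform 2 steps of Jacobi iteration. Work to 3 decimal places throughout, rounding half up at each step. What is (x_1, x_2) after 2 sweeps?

Iteration 1:
  x_1 = (-10 - (4)·0.000) / (8) = -1.250
  x_2 = (-7 - (-1)·0.000) / (5) = -1.400
Iteration 2:
  x_1 = (-10 - (4)·-1.400) / (8) = -0.550
  x_2 = (-7 - (-1)·-1.250) / (5) = -1.650

(-0.550, -1.650)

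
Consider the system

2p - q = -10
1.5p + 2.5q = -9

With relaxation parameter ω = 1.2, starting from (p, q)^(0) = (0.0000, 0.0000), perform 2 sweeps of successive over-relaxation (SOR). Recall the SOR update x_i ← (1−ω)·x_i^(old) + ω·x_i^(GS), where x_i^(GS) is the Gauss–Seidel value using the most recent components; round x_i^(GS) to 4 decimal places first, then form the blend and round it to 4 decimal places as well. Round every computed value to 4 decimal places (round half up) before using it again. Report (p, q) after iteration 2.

Iteration 1:
  p: GS value = (-10 - (-1)·0.0000) / (2) = -5.0000;  p ← (1−ω)·0.0000 + ω·-5.0000 = -6.0000
  q: GS value = (-9 - (1.5)·-6.0000) / (2.5) = 0.0000;  q ← (1−ω)·0.0000 + ω·0.0000 = 0.0000
Iteration 2:
  p: GS value = (-10 - (-1)·0.0000) / (2) = -5.0000;  p ← (1−ω)·-6.0000 + ω·-5.0000 = -4.8000
  q: GS value = (-9 - (1.5)·-4.8000) / (2.5) = -0.7200;  q ← (1−ω)·0.0000 + ω·-0.7200 = -0.8640

(-4.8000, -0.8640)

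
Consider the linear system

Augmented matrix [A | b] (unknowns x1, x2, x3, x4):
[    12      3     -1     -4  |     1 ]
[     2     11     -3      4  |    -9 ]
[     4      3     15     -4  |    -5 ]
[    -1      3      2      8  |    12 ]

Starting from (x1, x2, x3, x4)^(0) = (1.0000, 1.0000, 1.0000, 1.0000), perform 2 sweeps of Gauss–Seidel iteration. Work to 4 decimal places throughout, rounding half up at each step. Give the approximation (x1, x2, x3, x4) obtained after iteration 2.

Iteration 1:
  x1 = (1 - (3)·1.0000 - (-1)·1.0000 - (-4)·1.0000) / (12) = 0.2500
  x2 = (-9 - (2)·0.2500 - (-3)·1.0000 - (4)·1.0000) / (11) = -0.9545
  x3 = (-5 - (4)·0.2500 - (3)·-0.9545 - (-4)·1.0000) / (15) = 0.0576
  x4 = (12 - (-1)·0.2500 - (3)·-0.9545 - (2)·0.0576) / (8) = 1.8748
Iteration 2:
  x1 = (1 - (3)·-0.9545 - (-1)·0.0576 - (-4)·1.8748) / (12) = 0.9517
  x2 = (-9 - (2)·0.9517 - (-3)·0.0576 - (4)·1.8748) / (11) = -1.6573
  x3 = (-5 - (4)·0.9517 - (3)·-1.6573 - (-4)·1.8748) / (15) = 0.2443
  x4 = (12 - (-1)·0.9517 - (3)·-1.6573 - (2)·0.2443) / (8) = 2.1794

(0.9517, -1.6573, 0.2443, 2.1794)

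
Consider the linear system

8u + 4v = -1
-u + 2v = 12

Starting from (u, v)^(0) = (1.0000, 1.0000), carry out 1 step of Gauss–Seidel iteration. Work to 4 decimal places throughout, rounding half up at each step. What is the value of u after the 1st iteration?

Iteration 1:
  u = (-1 - (4)·1.0000) / (8) = -0.6250
  v = (12 - (-1)·-0.6250) / (2) = 5.6875

-0.6250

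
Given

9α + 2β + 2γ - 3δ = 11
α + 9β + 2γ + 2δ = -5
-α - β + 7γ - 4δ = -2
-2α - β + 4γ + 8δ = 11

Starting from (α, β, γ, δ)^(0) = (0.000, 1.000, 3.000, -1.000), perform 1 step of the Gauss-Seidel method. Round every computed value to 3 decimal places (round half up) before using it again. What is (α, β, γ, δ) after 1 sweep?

(0.000, -1.000, -1.000, 1.750)

Iteration 1:
  α = (11 - (2)·1.000 - (2)·3.000 - (-3)·-1.000) / (9) = 0.000
  β = (-5 - (1)·0.000 - (2)·3.000 - (2)·-1.000) / (9) = -1.000
  γ = (-2 - (-1)·0.000 - (-1)·-1.000 - (-4)·-1.000) / (7) = -1.000
  δ = (11 - (-2)·0.000 - (-1)·-1.000 - (4)·-1.000) / (8) = 1.750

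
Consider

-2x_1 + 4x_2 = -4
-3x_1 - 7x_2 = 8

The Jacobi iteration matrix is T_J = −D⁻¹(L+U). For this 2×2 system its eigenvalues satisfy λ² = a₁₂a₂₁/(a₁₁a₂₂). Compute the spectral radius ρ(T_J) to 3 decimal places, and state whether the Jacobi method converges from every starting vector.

a₁₂a₂₁/(a₁₁a₂₂) = (4)·(-3) / ((-2)·(-7)) = -0.857143
ρ = √|-0.857143| = √0.857143 = 0.926
ρ < 1, so Jacobi converges

0.926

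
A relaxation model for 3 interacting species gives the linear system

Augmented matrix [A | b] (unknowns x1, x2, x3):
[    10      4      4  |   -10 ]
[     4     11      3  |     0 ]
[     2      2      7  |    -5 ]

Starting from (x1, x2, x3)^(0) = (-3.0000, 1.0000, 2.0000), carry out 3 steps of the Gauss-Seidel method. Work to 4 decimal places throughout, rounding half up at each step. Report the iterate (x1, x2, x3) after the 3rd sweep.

(-0.9532, 0.4933, -0.5829)

Iteration 1:
  x1 = (-10 - (4)·1.0000 - (4)·2.0000) / (10) = -2.2000
  x2 = (0 - (4)·-2.2000 - (3)·2.0000) / (11) = 0.2545
  x3 = (-5 - (2)·-2.2000 - (2)·0.2545) / (7) = -0.1584
Iteration 2:
  x1 = (-10 - (4)·0.2545 - (4)·-0.1584) / (10) = -1.0384
  x2 = (0 - (4)·-1.0384 - (3)·-0.1584) / (11) = 0.4208
  x3 = (-5 - (2)·-1.0384 - (2)·0.4208) / (7) = -0.5378
Iteration 3:
  x1 = (-10 - (4)·0.4208 - (4)·-0.5378) / (10) = -0.9532
  x2 = (0 - (4)·-0.9532 - (3)·-0.5378) / (11) = 0.4933
  x3 = (-5 - (2)·-0.9532 - (2)·0.4933) / (7) = -0.5829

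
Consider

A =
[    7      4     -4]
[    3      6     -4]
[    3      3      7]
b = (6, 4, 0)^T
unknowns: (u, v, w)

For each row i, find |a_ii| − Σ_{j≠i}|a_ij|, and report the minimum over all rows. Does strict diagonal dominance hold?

row 1: |7| − (4+4) = -1
row 2: |6| − (3+4) = -1
row 3: |7| − (3+3) = 1
minimum over rows = -1 → not strictly diagonally dominant

-1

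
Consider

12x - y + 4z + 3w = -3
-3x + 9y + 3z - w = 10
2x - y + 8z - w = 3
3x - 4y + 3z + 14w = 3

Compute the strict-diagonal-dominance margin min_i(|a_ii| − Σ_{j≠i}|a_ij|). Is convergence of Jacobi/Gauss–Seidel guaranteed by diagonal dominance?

row 1: |12| − (1+4+3) = 4
row 2: |9| − (3+3+1) = 2
row 3: |8| − (2+1+1) = 4
row 4: |14| − (3+4+3) = 4
minimum over rows = 2 → strictly diagonally dominant (convergence guaranteed)

2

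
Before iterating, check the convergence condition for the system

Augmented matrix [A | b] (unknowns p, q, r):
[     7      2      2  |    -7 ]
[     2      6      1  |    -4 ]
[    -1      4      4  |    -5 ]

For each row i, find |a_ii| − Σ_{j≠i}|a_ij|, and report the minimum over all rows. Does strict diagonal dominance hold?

-1

row 1: |7| − (2+2) = 3
row 2: |6| − (2+1) = 3
row 3: |4| − (1+4) = -1
minimum over rows = -1 → not strictly diagonally dominant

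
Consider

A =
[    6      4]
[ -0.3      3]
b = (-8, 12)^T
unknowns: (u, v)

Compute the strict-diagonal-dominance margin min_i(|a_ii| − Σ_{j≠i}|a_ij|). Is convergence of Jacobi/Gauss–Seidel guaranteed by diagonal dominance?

row 1: |6| − (4) = 2
row 2: |3| − (0.3) = 2.7
minimum over rows = 2 → strictly diagonally dominant (convergence guaranteed)

2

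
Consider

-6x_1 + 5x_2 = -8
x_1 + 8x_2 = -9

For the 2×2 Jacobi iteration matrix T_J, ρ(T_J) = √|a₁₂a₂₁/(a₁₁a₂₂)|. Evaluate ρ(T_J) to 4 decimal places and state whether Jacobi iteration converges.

0.3227

a₁₂a₂₁/(a₁₁a₂₂) = (5)·(1) / ((-6)·(8)) = -0.104167
ρ = √|-0.104167| = √0.104167 = 0.3227
ρ < 1, so Jacobi converges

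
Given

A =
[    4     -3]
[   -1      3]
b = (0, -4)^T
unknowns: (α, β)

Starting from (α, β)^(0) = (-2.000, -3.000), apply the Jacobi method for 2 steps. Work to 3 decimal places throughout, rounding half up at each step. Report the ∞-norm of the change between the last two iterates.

0.750

Iteration 1:
  α = (0 - (-3)·-3.000) / (4) = -2.250
  β = (-4 - (-1)·-2.000) / (3) = -2.000
Iteration 2:
  α = (0 - (-3)·-2.000) / (4) = -1.500
  β = (-4 - (-1)·-2.250) / (3) = -2.083
Change: (0.750, -0.083) → max |·| = 0.750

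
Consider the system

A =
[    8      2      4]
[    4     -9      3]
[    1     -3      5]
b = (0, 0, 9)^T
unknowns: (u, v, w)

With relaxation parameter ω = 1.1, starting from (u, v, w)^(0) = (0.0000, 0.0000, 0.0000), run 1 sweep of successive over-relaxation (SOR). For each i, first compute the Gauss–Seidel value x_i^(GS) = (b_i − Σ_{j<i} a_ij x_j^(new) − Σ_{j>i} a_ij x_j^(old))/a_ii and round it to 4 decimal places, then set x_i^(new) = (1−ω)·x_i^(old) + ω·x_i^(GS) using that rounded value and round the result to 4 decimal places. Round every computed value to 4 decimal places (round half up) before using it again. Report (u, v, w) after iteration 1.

Iteration 1:
  u: GS value = (0 - (2)·0.0000 - (4)·0.0000) / (8) = 0.0000;  u ← (1−ω)·0.0000 + ω·0.0000 = 0.0000
  v: GS value = (0 - (4)·0.0000 - (3)·0.0000) / (-9) = 0.0000;  v ← (1−ω)·0.0000 + ω·0.0000 = 0.0000
  w: GS value = (9 - (1)·0.0000 - (-3)·0.0000) / (5) = 1.8000;  w ← (1−ω)·0.0000 + ω·1.8000 = 1.9800

(0.0000, 0.0000, 1.9800)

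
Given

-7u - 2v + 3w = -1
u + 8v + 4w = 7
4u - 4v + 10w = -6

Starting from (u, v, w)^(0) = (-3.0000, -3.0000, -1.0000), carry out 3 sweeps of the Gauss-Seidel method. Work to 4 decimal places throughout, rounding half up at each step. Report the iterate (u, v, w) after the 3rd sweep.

Iteration 1:
  u = (-1 - (-2)·-3.0000 - (3)·-1.0000) / (-7) = 0.5714
  v = (7 - (1)·0.5714 - (4)·-1.0000) / (8) = 1.3036
  w = (-6 - (4)·0.5714 - (-4)·1.3036) / (10) = -0.3071
Iteration 2:
  u = (-1 - (-2)·1.3036 - (3)·-0.3071) / (-7) = -0.3612
  v = (7 - (1)·-0.3612 - (4)·-0.3071) / (8) = 1.0737
  w = (-6 - (4)·-0.3612 - (-4)·1.0737) / (10) = -0.0260
Iteration 3:
  u = (-1 - (-2)·1.0737 - (3)·-0.0260) / (-7) = -0.1751
  v = (7 - (1)·-0.1751 - (4)·-0.0260) / (8) = 0.9099
  w = (-6 - (4)·-0.1751 - (-4)·0.9099) / (10) = -0.1660

(-0.1751, 0.9099, -0.1660)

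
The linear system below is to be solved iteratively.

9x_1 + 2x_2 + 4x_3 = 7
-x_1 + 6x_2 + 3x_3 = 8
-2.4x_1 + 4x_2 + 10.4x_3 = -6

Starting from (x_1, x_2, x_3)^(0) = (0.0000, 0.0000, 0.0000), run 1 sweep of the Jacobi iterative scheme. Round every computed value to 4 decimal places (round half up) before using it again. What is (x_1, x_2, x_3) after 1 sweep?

Iteration 1:
  x_1 = (7 - (2)·0.0000 - (4)·0.0000) / (9) = 0.7778
  x_2 = (8 - (-1)·0.0000 - (3)·0.0000) / (6) = 1.3333
  x_3 = (-6 - (-2.4)·0.0000 - (4)·0.0000) / (10.4) = -0.5769

(0.7778, 1.3333, -0.5769)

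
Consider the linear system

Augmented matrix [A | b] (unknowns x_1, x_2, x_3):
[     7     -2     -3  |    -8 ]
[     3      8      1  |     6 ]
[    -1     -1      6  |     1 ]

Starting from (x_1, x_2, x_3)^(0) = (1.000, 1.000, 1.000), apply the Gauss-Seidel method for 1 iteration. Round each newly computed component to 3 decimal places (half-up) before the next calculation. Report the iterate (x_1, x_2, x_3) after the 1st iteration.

(-0.429, 0.786, 0.226)

Iteration 1:
  x_1 = (-8 - (-2)·1.000 - (-3)·1.000) / (7) = -0.429
  x_2 = (6 - (3)·-0.429 - (1)·1.000) / (8) = 0.786
  x_3 = (1 - (-1)·-0.429 - (-1)·0.786) / (6) = 0.226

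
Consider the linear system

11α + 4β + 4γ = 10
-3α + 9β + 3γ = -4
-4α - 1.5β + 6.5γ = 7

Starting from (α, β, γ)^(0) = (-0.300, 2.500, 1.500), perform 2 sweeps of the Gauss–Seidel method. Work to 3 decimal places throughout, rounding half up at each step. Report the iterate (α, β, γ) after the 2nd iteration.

(1.143, -0.224, 1.729)

Iteration 1:
  α = (10 - (4)·2.500 - (4)·1.500) / (11) = -0.545
  β = (-4 - (-3)·-0.545 - (3)·1.500) / (9) = -1.126
  γ = (7 - (-4)·-0.545 - (-1.5)·-1.126) / (6.5) = 0.482
Iteration 2:
  α = (10 - (4)·-1.126 - (4)·0.482) / (11) = 1.143
  β = (-4 - (-3)·1.143 - (3)·0.482) / (9) = -0.224
  γ = (7 - (-4)·1.143 - (-1.5)·-0.224) / (6.5) = 1.729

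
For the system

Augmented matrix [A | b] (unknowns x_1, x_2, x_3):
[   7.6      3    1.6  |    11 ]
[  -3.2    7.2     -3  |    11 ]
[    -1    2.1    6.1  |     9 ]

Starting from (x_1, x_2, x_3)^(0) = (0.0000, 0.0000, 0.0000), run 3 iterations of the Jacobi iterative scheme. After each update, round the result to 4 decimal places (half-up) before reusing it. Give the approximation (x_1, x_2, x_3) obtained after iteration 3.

(0.0979, 2.2594, 0.6039)

Iteration 1:
  x_1 = (11 - (3)·0.0000 - (1.6)·0.0000) / (7.6) = 1.4474
  x_2 = (11 - (-3.2)·0.0000 - (-3)·0.0000) / (7.2) = 1.5278
  x_3 = (9 - (-1)·0.0000 - (2.1)·0.0000) / (6.1) = 1.4754
Iteration 2:
  x_1 = (11 - (3)·1.5278 - (1.6)·1.4754) / (7.6) = 0.5337
  x_2 = (11 - (-3.2)·1.4474 - (-3)·1.4754) / (7.2) = 2.7858
  x_3 = (9 - (-1)·1.4474 - (2.1)·1.5278) / (6.1) = 1.1867
Iteration 3:
  x_1 = (11 - (3)·2.7858 - (1.6)·1.1867) / (7.6) = 0.0979
  x_2 = (11 - (-3.2)·0.5337 - (-3)·1.1867) / (7.2) = 2.2594
  x_3 = (9 - (-1)·0.5337 - (2.1)·2.7858) / (6.1) = 0.6039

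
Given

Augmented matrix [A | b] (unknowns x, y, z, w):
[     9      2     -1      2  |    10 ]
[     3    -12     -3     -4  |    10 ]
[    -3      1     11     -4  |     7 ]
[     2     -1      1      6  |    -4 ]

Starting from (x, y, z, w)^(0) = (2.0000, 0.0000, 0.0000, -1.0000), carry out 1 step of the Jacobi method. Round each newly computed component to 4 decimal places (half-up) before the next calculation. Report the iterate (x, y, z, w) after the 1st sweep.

Iteration 1:
  x = (10 - (2)·0.0000 - (-1)·0.0000 - (2)·-1.0000) / (9) = 1.3333
  y = (10 - (3)·2.0000 - (-3)·0.0000 - (-4)·-1.0000) / (-12) = 0.0000
  z = (7 - (-3)·2.0000 - (1)·0.0000 - (-4)·-1.0000) / (11) = 0.8182
  w = (-4 - (2)·2.0000 - (-1)·0.0000 - (1)·0.0000) / (6) = -1.3333

(1.3333, 0.0000, 0.8182, -1.3333)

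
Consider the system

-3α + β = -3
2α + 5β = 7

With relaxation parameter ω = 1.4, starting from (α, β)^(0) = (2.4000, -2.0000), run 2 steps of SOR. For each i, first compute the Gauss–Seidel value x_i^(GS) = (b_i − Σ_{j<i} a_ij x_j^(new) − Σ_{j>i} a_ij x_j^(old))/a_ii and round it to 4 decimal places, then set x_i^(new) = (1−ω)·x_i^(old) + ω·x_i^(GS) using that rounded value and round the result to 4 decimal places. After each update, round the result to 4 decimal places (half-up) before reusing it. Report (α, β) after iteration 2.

Iteration 1:
  α: GS value = (-3 - (1)·-2.0000) / (-3) = 0.3333;  α ← (1−ω)·2.4000 + ω·0.3333 = -0.4934
  β: GS value = (7 - (2)·-0.4934) / (5) = 1.5974;  β ← (1−ω)·-2.0000 + ω·1.5974 = 3.0364
Iteration 2:
  α: GS value = (-3 - (1)·3.0364) / (-3) = 2.0121;  α ← (1−ω)·-0.4934 + ω·2.0121 = 3.0143
  β: GS value = (7 - (2)·3.0143) / (5) = 0.1943;  β ← (1−ω)·3.0364 + ω·0.1943 = -0.9425

(3.0143, -0.9425)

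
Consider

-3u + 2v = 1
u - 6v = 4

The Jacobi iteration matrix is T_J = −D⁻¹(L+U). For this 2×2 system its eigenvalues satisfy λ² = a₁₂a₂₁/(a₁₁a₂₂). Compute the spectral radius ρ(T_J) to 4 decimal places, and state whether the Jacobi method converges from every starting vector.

a₁₂a₂₁/(a₁₁a₂₂) = (2)·(1) / ((-3)·(-6)) = 0.111111
ρ = √|0.111111| = √0.111111 = 0.3333
ρ < 1, so Jacobi converges

0.3333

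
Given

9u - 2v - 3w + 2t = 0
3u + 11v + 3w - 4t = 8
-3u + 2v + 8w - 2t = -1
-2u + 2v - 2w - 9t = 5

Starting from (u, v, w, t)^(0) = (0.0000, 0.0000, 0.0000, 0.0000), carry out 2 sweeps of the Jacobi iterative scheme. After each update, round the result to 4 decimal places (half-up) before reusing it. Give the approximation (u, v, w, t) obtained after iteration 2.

(0.2434, 0.5593, -0.4457, -0.3662)

Iteration 1:
  u = (0 - (-2)·0.0000 - (-3)·0.0000 - (2)·0.0000) / (9) = 0.0000
  v = (8 - (3)·0.0000 - (3)·0.0000 - (-4)·0.0000) / (11) = 0.7273
  w = (-1 - (-3)·0.0000 - (2)·0.0000 - (-2)·0.0000) / (8) = -0.1250
  t = (5 - (-2)·0.0000 - (2)·0.0000 - (-2)·0.0000) / (-9) = -0.5556
Iteration 2:
  u = (0 - (-2)·0.7273 - (-3)·-0.1250 - (2)·-0.5556) / (9) = 0.2434
  v = (8 - (3)·0.0000 - (3)·-0.1250 - (-4)·-0.5556) / (11) = 0.5593
  w = (-1 - (-3)·0.0000 - (2)·0.7273 - (-2)·-0.5556) / (8) = -0.4457
  t = (5 - (-2)·0.0000 - (2)·0.7273 - (-2)·-0.1250) / (-9) = -0.3662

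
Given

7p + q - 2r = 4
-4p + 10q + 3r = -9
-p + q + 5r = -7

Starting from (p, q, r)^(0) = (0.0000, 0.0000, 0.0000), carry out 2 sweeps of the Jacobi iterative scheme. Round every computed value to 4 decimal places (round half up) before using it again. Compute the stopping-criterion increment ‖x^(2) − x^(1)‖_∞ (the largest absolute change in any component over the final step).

0.6486

Iteration 1:
  p = (4 - (1)·0.0000 - (-2)·0.0000) / (7) = 0.5714
  q = (-9 - (-4)·0.0000 - (3)·0.0000) / (10) = -0.9000
  r = (-7 - (-1)·0.0000 - (1)·0.0000) / (5) = -1.4000
Iteration 2:
  p = (4 - (1)·-0.9000 - (-2)·-1.4000) / (7) = 0.3000
  q = (-9 - (-4)·0.5714 - (3)·-1.4000) / (10) = -0.2514
  r = (-7 - (-1)·0.5714 - (1)·-0.9000) / (5) = -1.1057
Change: (-0.2714, 0.6486, 0.2943) → max |·| = 0.6486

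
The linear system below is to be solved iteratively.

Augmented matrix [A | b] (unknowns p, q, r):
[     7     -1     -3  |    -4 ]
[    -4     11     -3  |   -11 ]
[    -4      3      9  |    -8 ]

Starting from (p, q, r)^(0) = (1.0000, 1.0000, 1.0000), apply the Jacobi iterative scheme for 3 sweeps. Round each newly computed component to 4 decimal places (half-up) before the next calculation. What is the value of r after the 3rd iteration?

Iteration 1:
  p = (-4 - (-1)·1.0000 - (-3)·1.0000) / (7) = 0.0000
  q = (-11 - (-4)·1.0000 - (-3)·1.0000) / (11) = -0.3636
  r = (-8 - (-4)·1.0000 - (3)·1.0000) / (9) = -0.7778
Iteration 2:
  p = (-4 - (-1)·-0.3636 - (-3)·-0.7778) / (7) = -0.9567
  q = (-11 - (-4)·0.0000 - (-3)·-0.7778) / (11) = -1.2121
  r = (-8 - (-4)·0.0000 - (3)·-0.3636) / (9) = -0.7677
Iteration 3:
  p = (-4 - (-1)·-1.2121 - (-3)·-0.7677) / (7) = -1.0736
  q = (-11 - (-4)·-0.9567 - (-3)·-0.7677) / (11) = -1.5573
  r = (-8 - (-4)·-0.9567 - (3)·-1.2121) / (9) = -0.9101

-0.9101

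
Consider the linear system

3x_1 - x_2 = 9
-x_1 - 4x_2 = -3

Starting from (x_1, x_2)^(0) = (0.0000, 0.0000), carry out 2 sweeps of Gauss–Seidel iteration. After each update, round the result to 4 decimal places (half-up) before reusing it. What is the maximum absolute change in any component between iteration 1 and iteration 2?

Iteration 1:
  x_1 = (9 - (-1)·0.0000) / (3) = 3.0000
  x_2 = (-3 - (-1)·3.0000) / (-4) = 0.0000
Iteration 2:
  x_1 = (9 - (-1)·0.0000) / (3) = 3.0000
  x_2 = (-3 - (-1)·3.0000) / (-4) = 0.0000
Change: (0.0000, 0.0000) → max |·| = 0.0000

0.0000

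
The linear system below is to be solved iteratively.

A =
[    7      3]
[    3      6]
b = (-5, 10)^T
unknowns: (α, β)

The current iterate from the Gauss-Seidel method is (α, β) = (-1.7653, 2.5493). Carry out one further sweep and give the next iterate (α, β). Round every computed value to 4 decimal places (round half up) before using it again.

(-1.8068, 2.5701)

One sweep:
  α = (-5 - (3)·2.5493) / (7) = -1.8068
  β = (10 - (3)·-1.8068) / (6) = 2.5701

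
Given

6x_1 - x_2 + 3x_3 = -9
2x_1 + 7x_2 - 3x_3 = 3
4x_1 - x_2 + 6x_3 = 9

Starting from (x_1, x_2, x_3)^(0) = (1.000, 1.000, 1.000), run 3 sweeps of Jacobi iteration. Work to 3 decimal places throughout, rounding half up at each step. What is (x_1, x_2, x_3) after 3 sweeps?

Iteration 1:
  x_1 = (-9 - (-1)·1.000 - (3)·1.000) / (6) = -1.833
  x_2 = (3 - (2)·1.000 - (-3)·1.000) / (7) = 0.571
  x_3 = (9 - (4)·1.000 - (-1)·1.000) / (6) = 1.000
Iteration 2:
  x_1 = (-9 - (-1)·0.571 - (3)·1.000) / (6) = -1.905
  x_2 = (3 - (2)·-1.833 - (-3)·1.000) / (7) = 1.381
  x_3 = (9 - (4)·-1.833 - (-1)·0.571) / (6) = 2.817
Iteration 3:
  x_1 = (-9 - (-1)·1.381 - (3)·2.817) / (6) = -2.678
  x_2 = (3 - (2)·-1.905 - (-3)·2.817) / (7) = 2.180
  x_3 = (9 - (4)·-1.905 - (-1)·1.381) / (6) = 3.000

(-2.678, 2.180, 3.000)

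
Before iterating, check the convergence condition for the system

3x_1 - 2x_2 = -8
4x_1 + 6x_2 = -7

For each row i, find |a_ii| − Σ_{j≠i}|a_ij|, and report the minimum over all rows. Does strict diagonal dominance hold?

1

row 1: |3| − (2) = 1
row 2: |6| − (4) = 2
minimum over rows = 1 → strictly diagonally dominant (convergence guaranteed)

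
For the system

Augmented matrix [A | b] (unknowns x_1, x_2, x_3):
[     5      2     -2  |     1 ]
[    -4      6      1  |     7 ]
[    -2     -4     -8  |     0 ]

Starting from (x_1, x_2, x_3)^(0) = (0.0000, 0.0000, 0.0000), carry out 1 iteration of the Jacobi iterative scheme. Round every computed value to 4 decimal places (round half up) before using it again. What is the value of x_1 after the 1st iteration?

0.2000

Iteration 1:
  x_1 = (1 - (2)·0.0000 - (-2)·0.0000) / (5) = 0.2000
  x_2 = (7 - (-4)·0.0000 - (1)·0.0000) / (6) = 1.1667
  x_3 = (0 - (-2)·0.0000 - (-4)·0.0000) / (-8) = 0.0000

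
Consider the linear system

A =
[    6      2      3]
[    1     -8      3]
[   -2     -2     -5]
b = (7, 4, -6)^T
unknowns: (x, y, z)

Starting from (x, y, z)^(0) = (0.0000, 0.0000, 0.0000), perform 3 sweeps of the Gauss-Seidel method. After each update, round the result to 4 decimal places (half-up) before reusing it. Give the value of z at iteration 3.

Iteration 1:
  x = (7 - (2)·0.0000 - (3)·0.0000) / (6) = 1.1667
  y = (4 - (1)·1.1667 - (3)·0.0000) / (-8) = -0.3542
  z = (-6 - (-2)·1.1667 - (-2)·-0.3542) / (-5) = 0.8750
Iteration 2:
  x = (7 - (2)·-0.3542 - (3)·0.8750) / (6) = 0.8472
  y = (4 - (1)·0.8472 - (3)·0.8750) / (-8) = -0.0660
  z = (-6 - (-2)·0.8472 - (-2)·-0.0660) / (-5) = 0.8875
Iteration 3:
  x = (7 - (2)·-0.0660 - (3)·0.8875) / (6) = 0.7449
  y = (4 - (1)·0.7449 - (3)·0.8875) / (-8) = -0.0741
  z = (-6 - (-2)·0.7449 - (-2)·-0.0741) / (-5) = 0.9317

0.9317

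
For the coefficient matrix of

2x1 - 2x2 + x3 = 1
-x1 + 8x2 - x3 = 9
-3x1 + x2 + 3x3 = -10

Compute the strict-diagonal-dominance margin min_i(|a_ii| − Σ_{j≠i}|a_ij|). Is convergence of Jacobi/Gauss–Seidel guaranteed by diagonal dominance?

-1

row 1: |2| − (2+1) = -1
row 2: |8| − (1+1) = 6
row 3: |3| − (3+1) = -1
minimum over rows = -1 → not strictly diagonally dominant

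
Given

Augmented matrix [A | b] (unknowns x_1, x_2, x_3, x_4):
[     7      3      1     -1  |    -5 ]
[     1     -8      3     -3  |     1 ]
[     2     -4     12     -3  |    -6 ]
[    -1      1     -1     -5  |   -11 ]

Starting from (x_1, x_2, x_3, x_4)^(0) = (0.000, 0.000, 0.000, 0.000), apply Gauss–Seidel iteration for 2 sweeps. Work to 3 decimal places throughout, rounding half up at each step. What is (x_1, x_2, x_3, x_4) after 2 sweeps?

Iteration 1:
  x_1 = (-5 - (3)·0.000 - (1)·0.000 - (-1)·0.000) / (7) = -0.714
  x_2 = (1 - (1)·-0.714 - (3)·0.000 - (-3)·0.000) / (-8) = -0.214
  x_3 = (-6 - (2)·-0.714 - (-4)·-0.214 - (-3)·0.000) / (12) = -0.452
  x_4 = (-11 - (-1)·-0.714 - (1)·-0.214 - (-1)·-0.452) / (-5) = 2.390
Iteration 2:
  x_1 = (-5 - (3)·-0.214 - (1)·-0.452 - (-1)·2.390) / (7) = -0.217
  x_2 = (1 - (1)·-0.217 - (3)·-0.452 - (-3)·2.390) / (-8) = -1.218
  x_3 = (-6 - (2)·-0.217 - (-4)·-1.218 - (-3)·2.390) / (12) = -0.272
  x_4 = (-11 - (-1)·-0.217 - (1)·-1.218 - (-1)·-0.272) / (-5) = 2.054

(-0.217, -1.218, -0.272, 2.054)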